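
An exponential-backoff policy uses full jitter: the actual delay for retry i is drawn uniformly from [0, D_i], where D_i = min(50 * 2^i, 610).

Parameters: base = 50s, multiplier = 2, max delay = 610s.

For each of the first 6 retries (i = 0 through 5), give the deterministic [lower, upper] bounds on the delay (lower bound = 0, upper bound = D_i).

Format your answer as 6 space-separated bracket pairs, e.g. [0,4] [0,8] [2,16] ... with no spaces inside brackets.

Computing bounds per retry:
  i=0: D_i=min(50*2^0,610)=50, bounds=[0,50]
  i=1: D_i=min(50*2^1,610)=100, bounds=[0,100]
  i=2: D_i=min(50*2^2,610)=200, bounds=[0,200]
  i=3: D_i=min(50*2^3,610)=400, bounds=[0,400]
  i=4: D_i=min(50*2^4,610)=610, bounds=[0,610]
  i=5: D_i=min(50*2^5,610)=610, bounds=[0,610]

Answer: [0,50] [0,100] [0,200] [0,400] [0,610] [0,610]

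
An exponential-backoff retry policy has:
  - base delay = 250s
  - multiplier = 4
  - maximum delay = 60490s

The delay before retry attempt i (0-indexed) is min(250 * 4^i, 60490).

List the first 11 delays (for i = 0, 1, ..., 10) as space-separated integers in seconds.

Computing each delay:
  i=0: min(250*4^0, 60490) = 250
  i=1: min(250*4^1, 60490) = 1000
  i=2: min(250*4^2, 60490) = 4000
  i=3: min(250*4^3, 60490) = 16000
  i=4: min(250*4^4, 60490) = 60490
  i=5: min(250*4^5, 60490) = 60490
  i=6: min(250*4^6, 60490) = 60490
  i=7: min(250*4^7, 60490) = 60490
  i=8: min(250*4^8, 60490) = 60490
  i=9: min(250*4^9, 60490) = 60490
  i=10: min(250*4^10, 60490) = 60490

Answer: 250 1000 4000 16000 60490 60490 60490 60490 60490 60490 60490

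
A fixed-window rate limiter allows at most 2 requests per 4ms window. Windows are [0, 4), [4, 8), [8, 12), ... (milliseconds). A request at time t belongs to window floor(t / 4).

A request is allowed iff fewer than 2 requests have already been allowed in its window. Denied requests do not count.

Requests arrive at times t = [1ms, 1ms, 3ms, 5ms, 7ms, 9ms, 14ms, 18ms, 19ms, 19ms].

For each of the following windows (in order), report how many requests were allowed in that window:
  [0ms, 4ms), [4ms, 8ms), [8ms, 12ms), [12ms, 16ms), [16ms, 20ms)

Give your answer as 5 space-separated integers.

Answer: 2 2 1 1 2

Derivation:
Processing requests:
  req#1 t=1ms (window 0): ALLOW
  req#2 t=1ms (window 0): ALLOW
  req#3 t=3ms (window 0): DENY
  req#4 t=5ms (window 1): ALLOW
  req#5 t=7ms (window 1): ALLOW
  req#6 t=9ms (window 2): ALLOW
  req#7 t=14ms (window 3): ALLOW
  req#8 t=18ms (window 4): ALLOW
  req#9 t=19ms (window 4): ALLOW
  req#10 t=19ms (window 4): DENY

Allowed counts by window: 2 2 1 1 2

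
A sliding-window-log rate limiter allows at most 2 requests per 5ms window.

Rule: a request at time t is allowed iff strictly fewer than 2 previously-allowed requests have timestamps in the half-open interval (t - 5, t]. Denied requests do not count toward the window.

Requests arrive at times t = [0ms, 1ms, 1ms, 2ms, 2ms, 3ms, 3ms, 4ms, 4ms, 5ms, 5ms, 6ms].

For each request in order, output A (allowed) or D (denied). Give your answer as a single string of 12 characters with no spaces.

Answer: AADDDDDDDADA

Derivation:
Tracking allowed requests in the window:
  req#1 t=0ms: ALLOW
  req#2 t=1ms: ALLOW
  req#3 t=1ms: DENY
  req#4 t=2ms: DENY
  req#5 t=2ms: DENY
  req#6 t=3ms: DENY
  req#7 t=3ms: DENY
  req#8 t=4ms: DENY
  req#9 t=4ms: DENY
  req#10 t=5ms: ALLOW
  req#11 t=5ms: DENY
  req#12 t=6ms: ALLOW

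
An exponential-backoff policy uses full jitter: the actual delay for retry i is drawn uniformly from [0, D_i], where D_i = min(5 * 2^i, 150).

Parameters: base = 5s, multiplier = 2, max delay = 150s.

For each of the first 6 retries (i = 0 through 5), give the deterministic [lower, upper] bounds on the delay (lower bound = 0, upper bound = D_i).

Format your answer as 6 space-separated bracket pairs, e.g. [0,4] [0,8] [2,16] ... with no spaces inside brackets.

Computing bounds per retry:
  i=0: D_i=min(5*2^0,150)=5, bounds=[0,5]
  i=1: D_i=min(5*2^1,150)=10, bounds=[0,10]
  i=2: D_i=min(5*2^2,150)=20, bounds=[0,20]
  i=3: D_i=min(5*2^3,150)=40, bounds=[0,40]
  i=4: D_i=min(5*2^4,150)=80, bounds=[0,80]
  i=5: D_i=min(5*2^5,150)=150, bounds=[0,150]

Answer: [0,5] [0,10] [0,20] [0,40] [0,80] [0,150]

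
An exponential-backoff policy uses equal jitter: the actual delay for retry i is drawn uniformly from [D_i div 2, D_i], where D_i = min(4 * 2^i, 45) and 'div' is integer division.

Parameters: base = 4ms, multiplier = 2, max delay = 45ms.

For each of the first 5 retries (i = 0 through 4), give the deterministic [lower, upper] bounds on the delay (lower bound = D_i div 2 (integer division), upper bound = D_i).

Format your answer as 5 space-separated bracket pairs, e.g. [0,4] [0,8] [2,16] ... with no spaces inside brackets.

Computing bounds per retry:
  i=0: D_i=min(4*2^0,45)=4, bounds=[2,4]
  i=1: D_i=min(4*2^1,45)=8, bounds=[4,8]
  i=2: D_i=min(4*2^2,45)=16, bounds=[8,16]
  i=3: D_i=min(4*2^3,45)=32, bounds=[16,32]
  i=4: D_i=min(4*2^4,45)=45, bounds=[22,45]

Answer: [2,4] [4,8] [8,16] [16,32] [22,45]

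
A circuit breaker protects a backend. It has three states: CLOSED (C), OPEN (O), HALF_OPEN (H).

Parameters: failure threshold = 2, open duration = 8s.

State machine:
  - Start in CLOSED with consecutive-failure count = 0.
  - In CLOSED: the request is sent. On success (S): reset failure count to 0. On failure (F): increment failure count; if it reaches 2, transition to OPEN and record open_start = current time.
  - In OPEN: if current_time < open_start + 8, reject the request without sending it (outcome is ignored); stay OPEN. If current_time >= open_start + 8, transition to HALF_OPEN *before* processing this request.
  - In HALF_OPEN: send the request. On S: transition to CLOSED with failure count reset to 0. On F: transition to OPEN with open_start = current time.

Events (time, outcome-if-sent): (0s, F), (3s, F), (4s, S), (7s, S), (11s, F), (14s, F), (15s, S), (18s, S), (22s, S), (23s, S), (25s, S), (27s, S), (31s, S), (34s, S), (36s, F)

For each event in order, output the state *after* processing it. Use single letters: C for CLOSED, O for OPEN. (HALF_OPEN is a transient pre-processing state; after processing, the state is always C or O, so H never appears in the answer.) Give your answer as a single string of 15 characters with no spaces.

Answer: COOOOOOOCCCCCCC

Derivation:
State after each event:
  event#1 t=0s outcome=F: state=CLOSED
  event#2 t=3s outcome=F: state=OPEN
  event#3 t=4s outcome=S: state=OPEN
  event#4 t=7s outcome=S: state=OPEN
  event#5 t=11s outcome=F: state=OPEN
  event#6 t=14s outcome=F: state=OPEN
  event#7 t=15s outcome=S: state=OPEN
  event#8 t=18s outcome=S: state=OPEN
  event#9 t=22s outcome=S: state=CLOSED
  event#10 t=23s outcome=S: state=CLOSED
  event#11 t=25s outcome=S: state=CLOSED
  event#12 t=27s outcome=S: state=CLOSED
  event#13 t=31s outcome=S: state=CLOSED
  event#14 t=34s outcome=S: state=CLOSED
  event#15 t=36s outcome=F: state=CLOSED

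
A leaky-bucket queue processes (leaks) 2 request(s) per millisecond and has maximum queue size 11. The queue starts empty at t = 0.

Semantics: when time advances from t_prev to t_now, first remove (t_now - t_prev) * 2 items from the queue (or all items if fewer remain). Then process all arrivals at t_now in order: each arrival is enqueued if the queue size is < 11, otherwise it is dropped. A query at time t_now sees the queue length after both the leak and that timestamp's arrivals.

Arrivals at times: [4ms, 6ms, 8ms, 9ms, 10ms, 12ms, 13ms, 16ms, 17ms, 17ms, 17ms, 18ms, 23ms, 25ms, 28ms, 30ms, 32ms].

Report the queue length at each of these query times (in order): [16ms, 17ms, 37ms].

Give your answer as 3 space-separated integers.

Answer: 1 3 0

Derivation:
Queue lengths at query times:
  query t=16ms: backlog = 1
  query t=17ms: backlog = 3
  query t=37ms: backlog = 0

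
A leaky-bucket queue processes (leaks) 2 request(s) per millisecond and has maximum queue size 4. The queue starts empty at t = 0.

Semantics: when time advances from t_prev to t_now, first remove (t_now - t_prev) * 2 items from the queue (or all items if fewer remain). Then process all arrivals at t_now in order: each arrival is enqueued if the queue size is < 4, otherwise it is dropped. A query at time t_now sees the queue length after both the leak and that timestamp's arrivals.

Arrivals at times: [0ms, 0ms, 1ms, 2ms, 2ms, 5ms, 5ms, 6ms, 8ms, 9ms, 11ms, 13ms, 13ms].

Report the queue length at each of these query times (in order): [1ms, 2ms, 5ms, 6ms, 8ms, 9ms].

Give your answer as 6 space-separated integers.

Queue lengths at query times:
  query t=1ms: backlog = 1
  query t=2ms: backlog = 2
  query t=5ms: backlog = 2
  query t=6ms: backlog = 1
  query t=8ms: backlog = 1
  query t=9ms: backlog = 1

Answer: 1 2 2 1 1 1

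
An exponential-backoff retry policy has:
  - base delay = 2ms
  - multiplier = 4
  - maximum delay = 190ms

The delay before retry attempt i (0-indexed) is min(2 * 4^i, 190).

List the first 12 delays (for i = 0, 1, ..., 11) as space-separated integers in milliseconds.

Computing each delay:
  i=0: min(2*4^0, 190) = 2
  i=1: min(2*4^1, 190) = 8
  i=2: min(2*4^2, 190) = 32
  i=3: min(2*4^3, 190) = 128
  i=4: min(2*4^4, 190) = 190
  i=5: min(2*4^5, 190) = 190
  i=6: min(2*4^6, 190) = 190
  i=7: min(2*4^7, 190) = 190
  i=8: min(2*4^8, 190) = 190
  i=9: min(2*4^9, 190) = 190
  i=10: min(2*4^10, 190) = 190
  i=11: min(2*4^11, 190) = 190

Answer: 2 8 32 128 190 190 190 190 190 190 190 190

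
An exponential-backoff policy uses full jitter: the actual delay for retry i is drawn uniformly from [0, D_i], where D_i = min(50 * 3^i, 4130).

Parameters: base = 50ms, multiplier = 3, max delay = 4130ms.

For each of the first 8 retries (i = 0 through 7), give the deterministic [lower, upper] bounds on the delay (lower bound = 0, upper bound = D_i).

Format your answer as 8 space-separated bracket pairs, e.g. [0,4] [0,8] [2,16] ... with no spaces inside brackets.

Computing bounds per retry:
  i=0: D_i=min(50*3^0,4130)=50, bounds=[0,50]
  i=1: D_i=min(50*3^1,4130)=150, bounds=[0,150]
  i=2: D_i=min(50*3^2,4130)=450, bounds=[0,450]
  i=3: D_i=min(50*3^3,4130)=1350, bounds=[0,1350]
  i=4: D_i=min(50*3^4,4130)=4050, bounds=[0,4050]
  i=5: D_i=min(50*3^5,4130)=4130, bounds=[0,4130]
  i=6: D_i=min(50*3^6,4130)=4130, bounds=[0,4130]
  i=7: D_i=min(50*3^7,4130)=4130, bounds=[0,4130]

Answer: [0,50] [0,150] [0,450] [0,1350] [0,4050] [0,4130] [0,4130] [0,4130]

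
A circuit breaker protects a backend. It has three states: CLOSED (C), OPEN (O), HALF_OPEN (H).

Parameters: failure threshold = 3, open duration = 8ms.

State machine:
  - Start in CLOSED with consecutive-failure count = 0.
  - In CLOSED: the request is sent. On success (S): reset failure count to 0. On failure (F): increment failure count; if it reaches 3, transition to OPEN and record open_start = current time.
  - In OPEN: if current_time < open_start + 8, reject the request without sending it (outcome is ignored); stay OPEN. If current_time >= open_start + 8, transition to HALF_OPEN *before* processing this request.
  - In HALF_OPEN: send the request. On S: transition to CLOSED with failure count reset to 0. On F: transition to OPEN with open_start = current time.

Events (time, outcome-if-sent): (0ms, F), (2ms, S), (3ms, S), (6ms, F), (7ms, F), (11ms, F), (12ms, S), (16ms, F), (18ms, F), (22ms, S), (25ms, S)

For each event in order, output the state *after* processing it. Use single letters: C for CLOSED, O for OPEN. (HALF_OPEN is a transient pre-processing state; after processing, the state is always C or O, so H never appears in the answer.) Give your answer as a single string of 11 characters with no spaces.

State after each event:
  event#1 t=0ms outcome=F: state=CLOSED
  event#2 t=2ms outcome=S: state=CLOSED
  event#3 t=3ms outcome=S: state=CLOSED
  event#4 t=6ms outcome=F: state=CLOSED
  event#5 t=7ms outcome=F: state=CLOSED
  event#6 t=11ms outcome=F: state=OPEN
  event#7 t=12ms outcome=S: state=OPEN
  event#8 t=16ms outcome=F: state=OPEN
  event#9 t=18ms outcome=F: state=OPEN
  event#10 t=22ms outcome=S: state=CLOSED
  event#11 t=25ms outcome=S: state=CLOSED

Answer: CCCCCOOOOCC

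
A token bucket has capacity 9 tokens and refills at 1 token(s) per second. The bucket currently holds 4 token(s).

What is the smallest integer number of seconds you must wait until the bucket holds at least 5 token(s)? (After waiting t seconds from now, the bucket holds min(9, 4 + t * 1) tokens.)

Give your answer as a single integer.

Need 4 + t * 1 >= 5, so t >= 1/1.
Smallest integer t = ceil(1/1) = 1.

Answer: 1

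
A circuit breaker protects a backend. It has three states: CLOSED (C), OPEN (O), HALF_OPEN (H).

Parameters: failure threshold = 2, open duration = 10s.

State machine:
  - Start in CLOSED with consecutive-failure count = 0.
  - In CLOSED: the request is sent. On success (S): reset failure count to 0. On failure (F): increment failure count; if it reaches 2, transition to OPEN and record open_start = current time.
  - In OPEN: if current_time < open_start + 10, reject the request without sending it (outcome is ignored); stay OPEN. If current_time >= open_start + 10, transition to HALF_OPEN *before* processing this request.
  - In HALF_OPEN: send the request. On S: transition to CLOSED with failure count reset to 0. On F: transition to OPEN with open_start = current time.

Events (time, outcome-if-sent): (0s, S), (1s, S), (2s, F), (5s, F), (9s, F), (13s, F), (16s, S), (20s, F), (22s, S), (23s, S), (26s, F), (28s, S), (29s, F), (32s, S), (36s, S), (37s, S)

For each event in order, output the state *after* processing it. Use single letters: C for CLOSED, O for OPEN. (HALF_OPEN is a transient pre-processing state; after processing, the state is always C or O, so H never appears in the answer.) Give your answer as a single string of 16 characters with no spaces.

State after each event:
  event#1 t=0s outcome=S: state=CLOSED
  event#2 t=1s outcome=S: state=CLOSED
  event#3 t=2s outcome=F: state=CLOSED
  event#4 t=5s outcome=F: state=OPEN
  event#5 t=9s outcome=F: state=OPEN
  event#6 t=13s outcome=F: state=OPEN
  event#7 t=16s outcome=S: state=CLOSED
  event#8 t=20s outcome=F: state=CLOSED
  event#9 t=22s outcome=S: state=CLOSED
  event#10 t=23s outcome=S: state=CLOSED
  event#11 t=26s outcome=F: state=CLOSED
  event#12 t=28s outcome=S: state=CLOSED
  event#13 t=29s outcome=F: state=CLOSED
  event#14 t=32s outcome=S: state=CLOSED
  event#15 t=36s outcome=S: state=CLOSED
  event#16 t=37s outcome=S: state=CLOSED

Answer: CCCOOOCCCCCCCCCC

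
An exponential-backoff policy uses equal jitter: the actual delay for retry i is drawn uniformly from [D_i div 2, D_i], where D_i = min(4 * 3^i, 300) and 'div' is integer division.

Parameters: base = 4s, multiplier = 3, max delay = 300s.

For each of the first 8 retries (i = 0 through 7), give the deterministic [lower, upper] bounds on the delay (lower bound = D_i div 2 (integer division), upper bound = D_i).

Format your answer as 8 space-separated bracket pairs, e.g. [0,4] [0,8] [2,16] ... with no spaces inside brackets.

Answer: [2,4] [6,12] [18,36] [54,108] [150,300] [150,300] [150,300] [150,300]

Derivation:
Computing bounds per retry:
  i=0: D_i=min(4*3^0,300)=4, bounds=[2,4]
  i=1: D_i=min(4*3^1,300)=12, bounds=[6,12]
  i=2: D_i=min(4*3^2,300)=36, bounds=[18,36]
  i=3: D_i=min(4*3^3,300)=108, bounds=[54,108]
  i=4: D_i=min(4*3^4,300)=300, bounds=[150,300]
  i=5: D_i=min(4*3^5,300)=300, bounds=[150,300]
  i=6: D_i=min(4*3^6,300)=300, bounds=[150,300]
  i=7: D_i=min(4*3^7,300)=300, bounds=[150,300]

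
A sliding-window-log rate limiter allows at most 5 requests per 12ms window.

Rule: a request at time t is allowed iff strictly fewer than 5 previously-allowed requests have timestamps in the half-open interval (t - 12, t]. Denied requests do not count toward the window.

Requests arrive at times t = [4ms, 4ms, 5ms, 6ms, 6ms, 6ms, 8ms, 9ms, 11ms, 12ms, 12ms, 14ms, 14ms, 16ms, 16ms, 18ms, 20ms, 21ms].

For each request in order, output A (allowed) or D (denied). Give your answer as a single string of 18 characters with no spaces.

Tracking allowed requests in the window:
  req#1 t=4ms: ALLOW
  req#2 t=4ms: ALLOW
  req#3 t=5ms: ALLOW
  req#4 t=6ms: ALLOW
  req#5 t=6ms: ALLOW
  req#6 t=6ms: DENY
  req#7 t=8ms: DENY
  req#8 t=9ms: DENY
  req#9 t=11ms: DENY
  req#10 t=12ms: DENY
  req#11 t=12ms: DENY
  req#12 t=14ms: DENY
  req#13 t=14ms: DENY
  req#14 t=16ms: ALLOW
  req#15 t=16ms: ALLOW
  req#16 t=18ms: ALLOW
  req#17 t=20ms: ALLOW
  req#18 t=21ms: ALLOW

Answer: AAAAADDDDDDDDAAAAA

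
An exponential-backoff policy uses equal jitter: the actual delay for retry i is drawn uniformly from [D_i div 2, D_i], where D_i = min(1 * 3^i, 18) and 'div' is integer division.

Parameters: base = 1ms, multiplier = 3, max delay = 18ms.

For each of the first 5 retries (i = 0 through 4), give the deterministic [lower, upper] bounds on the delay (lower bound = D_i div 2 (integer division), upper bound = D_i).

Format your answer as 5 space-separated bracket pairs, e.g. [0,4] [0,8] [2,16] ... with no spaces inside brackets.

Computing bounds per retry:
  i=0: D_i=min(1*3^0,18)=1, bounds=[0,1]
  i=1: D_i=min(1*3^1,18)=3, bounds=[1,3]
  i=2: D_i=min(1*3^2,18)=9, bounds=[4,9]
  i=3: D_i=min(1*3^3,18)=18, bounds=[9,18]
  i=4: D_i=min(1*3^4,18)=18, bounds=[9,18]

Answer: [0,1] [1,3] [4,9] [9,18] [9,18]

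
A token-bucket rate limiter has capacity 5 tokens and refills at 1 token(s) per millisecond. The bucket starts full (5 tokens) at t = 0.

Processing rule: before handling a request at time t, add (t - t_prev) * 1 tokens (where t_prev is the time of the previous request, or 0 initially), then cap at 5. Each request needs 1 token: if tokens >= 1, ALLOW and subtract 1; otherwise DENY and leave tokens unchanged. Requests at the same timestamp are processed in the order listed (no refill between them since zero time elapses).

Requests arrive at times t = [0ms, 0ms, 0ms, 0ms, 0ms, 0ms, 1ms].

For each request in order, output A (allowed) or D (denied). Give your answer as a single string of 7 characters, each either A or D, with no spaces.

Answer: AAAAADA

Derivation:
Simulating step by step:
  req#1 t=0ms: ALLOW
  req#2 t=0ms: ALLOW
  req#3 t=0ms: ALLOW
  req#4 t=0ms: ALLOW
  req#5 t=0ms: ALLOW
  req#6 t=0ms: DENY
  req#7 t=1ms: ALLOW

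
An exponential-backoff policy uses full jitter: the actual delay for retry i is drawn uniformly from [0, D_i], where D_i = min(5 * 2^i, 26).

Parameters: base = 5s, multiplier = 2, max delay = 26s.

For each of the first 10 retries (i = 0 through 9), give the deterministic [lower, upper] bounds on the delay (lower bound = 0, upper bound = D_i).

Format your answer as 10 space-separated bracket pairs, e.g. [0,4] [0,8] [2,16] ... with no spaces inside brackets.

Computing bounds per retry:
  i=0: D_i=min(5*2^0,26)=5, bounds=[0,5]
  i=1: D_i=min(5*2^1,26)=10, bounds=[0,10]
  i=2: D_i=min(5*2^2,26)=20, bounds=[0,20]
  i=3: D_i=min(5*2^3,26)=26, bounds=[0,26]
  i=4: D_i=min(5*2^4,26)=26, bounds=[0,26]
  i=5: D_i=min(5*2^5,26)=26, bounds=[0,26]
  i=6: D_i=min(5*2^6,26)=26, bounds=[0,26]
  i=7: D_i=min(5*2^7,26)=26, bounds=[0,26]
  i=8: D_i=min(5*2^8,26)=26, bounds=[0,26]
  i=9: D_i=min(5*2^9,26)=26, bounds=[0,26]

Answer: [0,5] [0,10] [0,20] [0,26] [0,26] [0,26] [0,26] [0,26] [0,26] [0,26]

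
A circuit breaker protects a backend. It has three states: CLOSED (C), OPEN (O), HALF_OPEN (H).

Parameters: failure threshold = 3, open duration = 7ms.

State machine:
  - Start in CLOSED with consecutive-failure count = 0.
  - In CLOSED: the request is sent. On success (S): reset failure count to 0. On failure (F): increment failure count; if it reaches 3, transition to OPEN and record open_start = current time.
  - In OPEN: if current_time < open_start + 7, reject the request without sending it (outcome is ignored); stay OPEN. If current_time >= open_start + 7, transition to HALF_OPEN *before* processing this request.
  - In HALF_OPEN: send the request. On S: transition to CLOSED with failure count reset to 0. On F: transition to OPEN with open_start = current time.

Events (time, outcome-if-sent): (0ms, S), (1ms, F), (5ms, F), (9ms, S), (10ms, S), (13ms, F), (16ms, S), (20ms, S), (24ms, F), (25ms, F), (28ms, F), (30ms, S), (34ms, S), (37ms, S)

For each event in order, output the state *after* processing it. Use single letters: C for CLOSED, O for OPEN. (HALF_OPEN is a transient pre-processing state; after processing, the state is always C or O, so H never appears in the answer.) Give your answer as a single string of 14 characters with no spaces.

Answer: CCCCCCCCCCOOOC

Derivation:
State after each event:
  event#1 t=0ms outcome=S: state=CLOSED
  event#2 t=1ms outcome=F: state=CLOSED
  event#3 t=5ms outcome=F: state=CLOSED
  event#4 t=9ms outcome=S: state=CLOSED
  event#5 t=10ms outcome=S: state=CLOSED
  event#6 t=13ms outcome=F: state=CLOSED
  event#7 t=16ms outcome=S: state=CLOSED
  event#8 t=20ms outcome=S: state=CLOSED
  event#9 t=24ms outcome=F: state=CLOSED
  event#10 t=25ms outcome=F: state=CLOSED
  event#11 t=28ms outcome=F: state=OPEN
  event#12 t=30ms outcome=S: state=OPEN
  event#13 t=34ms outcome=S: state=OPEN
  event#14 t=37ms outcome=S: state=CLOSED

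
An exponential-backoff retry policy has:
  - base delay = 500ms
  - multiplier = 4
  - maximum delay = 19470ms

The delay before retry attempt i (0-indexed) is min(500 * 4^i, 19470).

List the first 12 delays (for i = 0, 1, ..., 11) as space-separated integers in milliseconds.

Answer: 500 2000 8000 19470 19470 19470 19470 19470 19470 19470 19470 19470

Derivation:
Computing each delay:
  i=0: min(500*4^0, 19470) = 500
  i=1: min(500*4^1, 19470) = 2000
  i=2: min(500*4^2, 19470) = 8000
  i=3: min(500*4^3, 19470) = 19470
  i=4: min(500*4^4, 19470) = 19470
  i=5: min(500*4^5, 19470) = 19470
  i=6: min(500*4^6, 19470) = 19470
  i=7: min(500*4^7, 19470) = 19470
  i=8: min(500*4^8, 19470) = 19470
  i=9: min(500*4^9, 19470) = 19470
  i=10: min(500*4^10, 19470) = 19470
  i=11: min(500*4^11, 19470) = 19470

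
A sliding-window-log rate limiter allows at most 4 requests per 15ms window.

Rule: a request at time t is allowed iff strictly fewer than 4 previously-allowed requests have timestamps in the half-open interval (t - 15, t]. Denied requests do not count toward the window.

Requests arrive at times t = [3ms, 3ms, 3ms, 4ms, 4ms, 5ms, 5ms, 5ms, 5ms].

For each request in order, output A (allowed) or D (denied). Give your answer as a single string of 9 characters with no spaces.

Answer: AAAADDDDD

Derivation:
Tracking allowed requests in the window:
  req#1 t=3ms: ALLOW
  req#2 t=3ms: ALLOW
  req#3 t=3ms: ALLOW
  req#4 t=4ms: ALLOW
  req#5 t=4ms: DENY
  req#6 t=5ms: DENY
  req#7 t=5ms: DENY
  req#8 t=5ms: DENY
  req#9 t=5ms: DENY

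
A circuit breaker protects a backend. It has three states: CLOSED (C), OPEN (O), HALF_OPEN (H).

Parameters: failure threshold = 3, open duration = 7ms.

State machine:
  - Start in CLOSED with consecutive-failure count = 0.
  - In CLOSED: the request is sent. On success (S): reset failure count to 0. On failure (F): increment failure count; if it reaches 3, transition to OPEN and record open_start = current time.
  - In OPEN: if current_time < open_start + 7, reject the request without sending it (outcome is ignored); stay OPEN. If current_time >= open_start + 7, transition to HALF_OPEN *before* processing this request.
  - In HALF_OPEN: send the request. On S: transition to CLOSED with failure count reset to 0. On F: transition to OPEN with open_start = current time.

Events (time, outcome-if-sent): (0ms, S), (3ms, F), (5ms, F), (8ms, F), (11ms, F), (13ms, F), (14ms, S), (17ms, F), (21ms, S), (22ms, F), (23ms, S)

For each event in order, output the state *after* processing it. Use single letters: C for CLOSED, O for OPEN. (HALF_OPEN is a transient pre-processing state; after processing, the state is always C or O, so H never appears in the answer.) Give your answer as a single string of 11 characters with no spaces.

State after each event:
  event#1 t=0ms outcome=S: state=CLOSED
  event#2 t=3ms outcome=F: state=CLOSED
  event#3 t=5ms outcome=F: state=CLOSED
  event#4 t=8ms outcome=F: state=OPEN
  event#5 t=11ms outcome=F: state=OPEN
  event#6 t=13ms outcome=F: state=OPEN
  event#7 t=14ms outcome=S: state=OPEN
  event#8 t=17ms outcome=F: state=OPEN
  event#9 t=21ms outcome=S: state=OPEN
  event#10 t=22ms outcome=F: state=OPEN
  event#11 t=23ms outcome=S: state=OPEN

Answer: CCCOOOOOOOO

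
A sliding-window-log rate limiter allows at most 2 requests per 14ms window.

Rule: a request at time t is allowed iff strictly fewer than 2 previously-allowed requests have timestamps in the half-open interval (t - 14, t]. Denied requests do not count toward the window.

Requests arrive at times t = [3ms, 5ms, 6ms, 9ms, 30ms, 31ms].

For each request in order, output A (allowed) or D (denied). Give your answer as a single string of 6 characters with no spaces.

Tracking allowed requests in the window:
  req#1 t=3ms: ALLOW
  req#2 t=5ms: ALLOW
  req#3 t=6ms: DENY
  req#4 t=9ms: DENY
  req#5 t=30ms: ALLOW
  req#6 t=31ms: ALLOW

Answer: AADDAA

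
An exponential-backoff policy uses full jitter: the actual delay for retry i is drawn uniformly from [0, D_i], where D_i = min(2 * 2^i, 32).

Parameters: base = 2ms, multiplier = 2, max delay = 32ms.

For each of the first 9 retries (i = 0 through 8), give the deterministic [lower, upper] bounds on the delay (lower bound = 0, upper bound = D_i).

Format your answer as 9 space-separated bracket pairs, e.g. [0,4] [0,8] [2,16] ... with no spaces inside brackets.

Computing bounds per retry:
  i=0: D_i=min(2*2^0,32)=2, bounds=[0,2]
  i=1: D_i=min(2*2^1,32)=4, bounds=[0,4]
  i=2: D_i=min(2*2^2,32)=8, bounds=[0,8]
  i=3: D_i=min(2*2^3,32)=16, bounds=[0,16]
  i=4: D_i=min(2*2^4,32)=32, bounds=[0,32]
  i=5: D_i=min(2*2^5,32)=32, bounds=[0,32]
  i=6: D_i=min(2*2^6,32)=32, bounds=[0,32]
  i=7: D_i=min(2*2^7,32)=32, bounds=[0,32]
  i=8: D_i=min(2*2^8,32)=32, bounds=[0,32]

Answer: [0,2] [0,4] [0,8] [0,16] [0,32] [0,32] [0,32] [0,32] [0,32]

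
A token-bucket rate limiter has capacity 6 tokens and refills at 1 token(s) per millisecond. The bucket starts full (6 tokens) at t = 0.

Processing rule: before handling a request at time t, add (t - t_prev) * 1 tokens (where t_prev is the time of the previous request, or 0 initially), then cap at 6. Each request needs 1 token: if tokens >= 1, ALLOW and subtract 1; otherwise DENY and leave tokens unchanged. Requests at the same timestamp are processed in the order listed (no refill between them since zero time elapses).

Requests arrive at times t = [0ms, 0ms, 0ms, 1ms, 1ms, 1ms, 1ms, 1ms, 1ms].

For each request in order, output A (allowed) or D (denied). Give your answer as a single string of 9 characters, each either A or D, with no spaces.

Answer: AAAAAAADD

Derivation:
Simulating step by step:
  req#1 t=0ms: ALLOW
  req#2 t=0ms: ALLOW
  req#3 t=0ms: ALLOW
  req#4 t=1ms: ALLOW
  req#5 t=1ms: ALLOW
  req#6 t=1ms: ALLOW
  req#7 t=1ms: ALLOW
  req#8 t=1ms: DENY
  req#9 t=1ms: DENY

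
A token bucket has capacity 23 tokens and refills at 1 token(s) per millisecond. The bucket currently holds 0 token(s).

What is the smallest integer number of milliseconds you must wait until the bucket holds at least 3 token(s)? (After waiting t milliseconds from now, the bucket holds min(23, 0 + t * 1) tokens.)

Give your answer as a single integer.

Answer: 3

Derivation:
Need 0 + t * 1 >= 3, so t >= 3/1.
Smallest integer t = ceil(3/1) = 3.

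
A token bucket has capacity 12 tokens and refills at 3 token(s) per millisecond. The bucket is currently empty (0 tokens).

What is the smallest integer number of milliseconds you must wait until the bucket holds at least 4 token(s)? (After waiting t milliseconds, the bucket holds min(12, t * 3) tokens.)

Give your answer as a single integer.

Answer: 2

Derivation:
Need t * 3 >= 4, so t >= 4/3.
Smallest integer t = ceil(4/3) = 2.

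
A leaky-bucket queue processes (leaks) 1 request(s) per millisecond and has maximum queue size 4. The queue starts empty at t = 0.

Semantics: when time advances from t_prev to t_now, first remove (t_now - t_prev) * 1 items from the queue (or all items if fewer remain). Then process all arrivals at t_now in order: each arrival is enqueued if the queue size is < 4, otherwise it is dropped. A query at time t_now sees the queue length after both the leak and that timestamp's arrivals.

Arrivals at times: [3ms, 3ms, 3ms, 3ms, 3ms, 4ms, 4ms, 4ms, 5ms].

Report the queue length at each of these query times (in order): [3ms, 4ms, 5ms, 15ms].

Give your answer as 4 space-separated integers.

Answer: 4 4 4 0

Derivation:
Queue lengths at query times:
  query t=3ms: backlog = 4
  query t=4ms: backlog = 4
  query t=5ms: backlog = 4
  query t=15ms: backlog = 0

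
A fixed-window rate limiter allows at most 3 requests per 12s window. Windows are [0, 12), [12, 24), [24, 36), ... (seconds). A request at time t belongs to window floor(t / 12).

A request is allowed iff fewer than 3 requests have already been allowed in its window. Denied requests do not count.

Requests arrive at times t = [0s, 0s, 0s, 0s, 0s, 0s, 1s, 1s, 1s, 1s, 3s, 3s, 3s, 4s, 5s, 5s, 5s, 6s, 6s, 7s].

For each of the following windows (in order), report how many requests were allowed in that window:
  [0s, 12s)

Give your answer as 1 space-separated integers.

Processing requests:
  req#1 t=0s (window 0): ALLOW
  req#2 t=0s (window 0): ALLOW
  req#3 t=0s (window 0): ALLOW
  req#4 t=0s (window 0): DENY
  req#5 t=0s (window 0): DENY
  req#6 t=0s (window 0): DENY
  req#7 t=1s (window 0): DENY
  req#8 t=1s (window 0): DENY
  req#9 t=1s (window 0): DENY
  req#10 t=1s (window 0): DENY
  req#11 t=3s (window 0): DENY
  req#12 t=3s (window 0): DENY
  req#13 t=3s (window 0): DENY
  req#14 t=4s (window 0): DENY
  req#15 t=5s (window 0): DENY
  req#16 t=5s (window 0): DENY
  req#17 t=5s (window 0): DENY
  req#18 t=6s (window 0): DENY
  req#19 t=6s (window 0): DENY
  req#20 t=7s (window 0): DENY

Allowed counts by window: 3

Answer: 3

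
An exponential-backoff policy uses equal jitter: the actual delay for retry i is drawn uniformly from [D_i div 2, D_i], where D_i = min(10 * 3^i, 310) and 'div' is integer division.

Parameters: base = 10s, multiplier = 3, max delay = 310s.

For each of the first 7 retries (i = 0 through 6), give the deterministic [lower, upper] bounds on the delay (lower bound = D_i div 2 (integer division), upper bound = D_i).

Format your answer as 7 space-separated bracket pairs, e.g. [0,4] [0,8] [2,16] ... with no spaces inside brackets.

Answer: [5,10] [15,30] [45,90] [135,270] [155,310] [155,310] [155,310]

Derivation:
Computing bounds per retry:
  i=0: D_i=min(10*3^0,310)=10, bounds=[5,10]
  i=1: D_i=min(10*3^1,310)=30, bounds=[15,30]
  i=2: D_i=min(10*3^2,310)=90, bounds=[45,90]
  i=3: D_i=min(10*3^3,310)=270, bounds=[135,270]
  i=4: D_i=min(10*3^4,310)=310, bounds=[155,310]
  i=5: D_i=min(10*3^5,310)=310, bounds=[155,310]
  i=6: D_i=min(10*3^6,310)=310, bounds=[155,310]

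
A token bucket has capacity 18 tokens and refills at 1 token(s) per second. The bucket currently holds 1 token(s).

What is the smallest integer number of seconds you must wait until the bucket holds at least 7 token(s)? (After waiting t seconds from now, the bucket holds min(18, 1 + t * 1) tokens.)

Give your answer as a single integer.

Need 1 + t * 1 >= 7, so t >= 6/1.
Smallest integer t = ceil(6/1) = 6.

Answer: 6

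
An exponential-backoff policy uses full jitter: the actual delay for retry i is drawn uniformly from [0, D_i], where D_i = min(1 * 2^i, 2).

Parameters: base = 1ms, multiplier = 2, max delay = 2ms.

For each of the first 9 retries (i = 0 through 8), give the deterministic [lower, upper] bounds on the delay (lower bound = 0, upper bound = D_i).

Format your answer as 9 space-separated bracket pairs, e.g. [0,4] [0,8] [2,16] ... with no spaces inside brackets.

Answer: [0,1] [0,2] [0,2] [0,2] [0,2] [0,2] [0,2] [0,2] [0,2]

Derivation:
Computing bounds per retry:
  i=0: D_i=min(1*2^0,2)=1, bounds=[0,1]
  i=1: D_i=min(1*2^1,2)=2, bounds=[0,2]
  i=2: D_i=min(1*2^2,2)=2, bounds=[0,2]
  i=3: D_i=min(1*2^3,2)=2, bounds=[0,2]
  i=4: D_i=min(1*2^4,2)=2, bounds=[0,2]
  i=5: D_i=min(1*2^5,2)=2, bounds=[0,2]
  i=6: D_i=min(1*2^6,2)=2, bounds=[0,2]
  i=7: D_i=min(1*2^7,2)=2, bounds=[0,2]
  i=8: D_i=min(1*2^8,2)=2, bounds=[0,2]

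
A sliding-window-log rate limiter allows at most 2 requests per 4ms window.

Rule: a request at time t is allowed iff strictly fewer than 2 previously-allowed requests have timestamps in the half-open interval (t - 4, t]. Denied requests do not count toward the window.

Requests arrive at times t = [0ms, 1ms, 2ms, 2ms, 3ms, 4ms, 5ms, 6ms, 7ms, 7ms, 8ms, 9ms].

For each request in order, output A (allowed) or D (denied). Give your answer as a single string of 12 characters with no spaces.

Tracking allowed requests in the window:
  req#1 t=0ms: ALLOW
  req#2 t=1ms: ALLOW
  req#3 t=2ms: DENY
  req#4 t=2ms: DENY
  req#5 t=3ms: DENY
  req#6 t=4ms: ALLOW
  req#7 t=5ms: ALLOW
  req#8 t=6ms: DENY
  req#9 t=7ms: DENY
  req#10 t=7ms: DENY
  req#11 t=8ms: ALLOW
  req#12 t=9ms: ALLOW

Answer: AADDDAADDDAA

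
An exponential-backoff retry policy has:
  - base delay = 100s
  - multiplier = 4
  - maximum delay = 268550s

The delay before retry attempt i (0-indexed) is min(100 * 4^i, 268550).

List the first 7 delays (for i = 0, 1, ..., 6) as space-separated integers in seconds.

Computing each delay:
  i=0: min(100*4^0, 268550) = 100
  i=1: min(100*4^1, 268550) = 400
  i=2: min(100*4^2, 268550) = 1600
  i=3: min(100*4^3, 268550) = 6400
  i=4: min(100*4^4, 268550) = 25600
  i=5: min(100*4^5, 268550) = 102400
  i=6: min(100*4^6, 268550) = 268550

Answer: 100 400 1600 6400 25600 102400 268550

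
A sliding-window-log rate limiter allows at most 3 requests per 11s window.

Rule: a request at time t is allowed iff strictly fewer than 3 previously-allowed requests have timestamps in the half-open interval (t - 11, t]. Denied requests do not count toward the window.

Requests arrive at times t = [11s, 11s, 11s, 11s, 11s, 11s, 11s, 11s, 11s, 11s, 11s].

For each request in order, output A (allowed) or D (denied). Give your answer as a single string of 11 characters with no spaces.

Tracking allowed requests in the window:
  req#1 t=11s: ALLOW
  req#2 t=11s: ALLOW
  req#3 t=11s: ALLOW
  req#4 t=11s: DENY
  req#5 t=11s: DENY
  req#6 t=11s: DENY
  req#7 t=11s: DENY
  req#8 t=11s: DENY
  req#9 t=11s: DENY
  req#10 t=11s: DENY
  req#11 t=11s: DENY

Answer: AAADDDDDDDD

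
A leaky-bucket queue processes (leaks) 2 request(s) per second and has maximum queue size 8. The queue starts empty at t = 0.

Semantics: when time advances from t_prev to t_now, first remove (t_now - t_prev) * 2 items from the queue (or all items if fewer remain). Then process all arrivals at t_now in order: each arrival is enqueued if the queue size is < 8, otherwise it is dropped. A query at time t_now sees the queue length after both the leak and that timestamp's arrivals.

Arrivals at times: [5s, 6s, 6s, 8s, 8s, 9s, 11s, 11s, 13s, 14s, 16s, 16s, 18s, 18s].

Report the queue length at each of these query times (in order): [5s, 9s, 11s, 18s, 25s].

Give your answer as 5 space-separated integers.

Answer: 1 1 2 2 0

Derivation:
Queue lengths at query times:
  query t=5s: backlog = 1
  query t=9s: backlog = 1
  query t=11s: backlog = 2
  query t=18s: backlog = 2
  query t=25s: backlog = 0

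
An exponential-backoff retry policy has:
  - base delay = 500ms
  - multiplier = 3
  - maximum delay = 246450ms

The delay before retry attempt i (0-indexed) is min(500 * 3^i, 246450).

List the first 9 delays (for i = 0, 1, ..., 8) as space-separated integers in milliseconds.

Answer: 500 1500 4500 13500 40500 121500 246450 246450 246450

Derivation:
Computing each delay:
  i=0: min(500*3^0, 246450) = 500
  i=1: min(500*3^1, 246450) = 1500
  i=2: min(500*3^2, 246450) = 4500
  i=3: min(500*3^3, 246450) = 13500
  i=4: min(500*3^4, 246450) = 40500
  i=5: min(500*3^5, 246450) = 121500
  i=6: min(500*3^6, 246450) = 246450
  i=7: min(500*3^7, 246450) = 246450
  i=8: min(500*3^8, 246450) = 246450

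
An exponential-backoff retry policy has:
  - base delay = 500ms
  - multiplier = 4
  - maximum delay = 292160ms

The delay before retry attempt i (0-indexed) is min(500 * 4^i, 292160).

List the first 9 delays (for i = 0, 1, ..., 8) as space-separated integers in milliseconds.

Computing each delay:
  i=0: min(500*4^0, 292160) = 500
  i=1: min(500*4^1, 292160) = 2000
  i=2: min(500*4^2, 292160) = 8000
  i=3: min(500*4^3, 292160) = 32000
  i=4: min(500*4^4, 292160) = 128000
  i=5: min(500*4^5, 292160) = 292160
  i=6: min(500*4^6, 292160) = 292160
  i=7: min(500*4^7, 292160) = 292160
  i=8: min(500*4^8, 292160) = 292160

Answer: 500 2000 8000 32000 128000 292160 292160 292160 292160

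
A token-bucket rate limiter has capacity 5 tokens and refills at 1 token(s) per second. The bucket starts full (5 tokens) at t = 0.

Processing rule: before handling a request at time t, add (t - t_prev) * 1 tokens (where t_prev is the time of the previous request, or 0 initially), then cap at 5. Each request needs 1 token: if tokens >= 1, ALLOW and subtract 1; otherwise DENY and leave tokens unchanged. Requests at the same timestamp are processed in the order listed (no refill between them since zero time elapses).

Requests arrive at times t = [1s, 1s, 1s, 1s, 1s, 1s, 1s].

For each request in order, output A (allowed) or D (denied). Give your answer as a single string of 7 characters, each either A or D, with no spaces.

Answer: AAAAADD

Derivation:
Simulating step by step:
  req#1 t=1s: ALLOW
  req#2 t=1s: ALLOW
  req#3 t=1s: ALLOW
  req#4 t=1s: ALLOW
  req#5 t=1s: ALLOW
  req#6 t=1s: DENY
  req#7 t=1s: DENY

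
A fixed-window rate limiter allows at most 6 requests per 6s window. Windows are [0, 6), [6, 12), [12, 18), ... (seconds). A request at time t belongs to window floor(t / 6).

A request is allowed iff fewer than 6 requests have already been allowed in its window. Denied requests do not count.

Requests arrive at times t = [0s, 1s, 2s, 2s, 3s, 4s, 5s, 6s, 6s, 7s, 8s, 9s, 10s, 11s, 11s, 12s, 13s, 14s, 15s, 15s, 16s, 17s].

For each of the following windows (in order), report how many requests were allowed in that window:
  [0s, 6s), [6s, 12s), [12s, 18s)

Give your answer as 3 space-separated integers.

Answer: 6 6 6

Derivation:
Processing requests:
  req#1 t=0s (window 0): ALLOW
  req#2 t=1s (window 0): ALLOW
  req#3 t=2s (window 0): ALLOW
  req#4 t=2s (window 0): ALLOW
  req#5 t=3s (window 0): ALLOW
  req#6 t=4s (window 0): ALLOW
  req#7 t=5s (window 0): DENY
  req#8 t=6s (window 1): ALLOW
  req#9 t=6s (window 1): ALLOW
  req#10 t=7s (window 1): ALLOW
  req#11 t=8s (window 1): ALLOW
  req#12 t=9s (window 1): ALLOW
  req#13 t=10s (window 1): ALLOW
  req#14 t=11s (window 1): DENY
  req#15 t=11s (window 1): DENY
  req#16 t=12s (window 2): ALLOW
  req#17 t=13s (window 2): ALLOW
  req#18 t=14s (window 2): ALLOW
  req#19 t=15s (window 2): ALLOW
  req#20 t=15s (window 2): ALLOW
  req#21 t=16s (window 2): ALLOW
  req#22 t=17s (window 2): DENY

Allowed counts by window: 6 6 6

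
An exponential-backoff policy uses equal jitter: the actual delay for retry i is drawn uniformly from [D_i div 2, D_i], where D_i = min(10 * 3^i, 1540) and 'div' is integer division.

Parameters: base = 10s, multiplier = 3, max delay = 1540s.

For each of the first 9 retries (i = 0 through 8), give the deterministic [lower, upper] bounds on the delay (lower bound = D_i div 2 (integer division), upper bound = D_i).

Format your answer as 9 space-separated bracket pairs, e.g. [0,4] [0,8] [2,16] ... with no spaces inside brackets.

Computing bounds per retry:
  i=0: D_i=min(10*3^0,1540)=10, bounds=[5,10]
  i=1: D_i=min(10*3^1,1540)=30, bounds=[15,30]
  i=2: D_i=min(10*3^2,1540)=90, bounds=[45,90]
  i=3: D_i=min(10*3^3,1540)=270, bounds=[135,270]
  i=4: D_i=min(10*3^4,1540)=810, bounds=[405,810]
  i=5: D_i=min(10*3^5,1540)=1540, bounds=[770,1540]
  i=6: D_i=min(10*3^6,1540)=1540, bounds=[770,1540]
  i=7: D_i=min(10*3^7,1540)=1540, bounds=[770,1540]
  i=8: D_i=min(10*3^8,1540)=1540, bounds=[770,1540]

Answer: [5,10] [15,30] [45,90] [135,270] [405,810] [770,1540] [770,1540] [770,1540] [770,1540]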